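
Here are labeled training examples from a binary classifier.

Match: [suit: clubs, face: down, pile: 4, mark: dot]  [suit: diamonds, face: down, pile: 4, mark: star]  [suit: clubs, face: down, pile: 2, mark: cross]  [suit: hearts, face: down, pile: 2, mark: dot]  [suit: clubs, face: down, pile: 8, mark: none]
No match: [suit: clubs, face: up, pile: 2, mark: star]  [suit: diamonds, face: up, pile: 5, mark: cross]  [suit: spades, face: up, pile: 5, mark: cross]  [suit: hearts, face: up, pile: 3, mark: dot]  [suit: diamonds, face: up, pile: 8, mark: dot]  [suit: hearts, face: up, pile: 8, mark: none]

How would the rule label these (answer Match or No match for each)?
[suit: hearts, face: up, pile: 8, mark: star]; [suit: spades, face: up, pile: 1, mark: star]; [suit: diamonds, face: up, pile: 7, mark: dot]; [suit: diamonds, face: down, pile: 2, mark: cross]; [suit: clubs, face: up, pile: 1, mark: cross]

No match, No match, No match, Match, No match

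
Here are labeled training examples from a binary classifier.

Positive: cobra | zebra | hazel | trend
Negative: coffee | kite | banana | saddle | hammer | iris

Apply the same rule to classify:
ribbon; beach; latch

Negative, Positive, Positive

The pattern is that an item is 'Positive' exactly when: odd length.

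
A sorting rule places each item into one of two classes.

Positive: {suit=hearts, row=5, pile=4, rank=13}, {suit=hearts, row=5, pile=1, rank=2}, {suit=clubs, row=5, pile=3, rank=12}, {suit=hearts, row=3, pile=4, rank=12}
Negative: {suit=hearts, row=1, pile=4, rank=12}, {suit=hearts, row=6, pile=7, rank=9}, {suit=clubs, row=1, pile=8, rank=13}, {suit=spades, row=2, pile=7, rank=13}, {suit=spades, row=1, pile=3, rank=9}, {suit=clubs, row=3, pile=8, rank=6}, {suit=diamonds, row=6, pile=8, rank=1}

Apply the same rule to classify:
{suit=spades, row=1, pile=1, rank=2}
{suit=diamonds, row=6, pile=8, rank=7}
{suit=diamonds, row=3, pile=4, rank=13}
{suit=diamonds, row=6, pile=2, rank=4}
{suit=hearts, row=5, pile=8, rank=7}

The rule appears to be: row ≥ 2 AND pile ≤ 4.
{suit=spades, row=1, pile=1, rank=2}: Negative (row = 1, pile = 1). {suit=diamonds, row=6, pile=8, rank=7}: Negative (row = 6, pile = 8). {suit=diamonds, row=3, pile=4, rank=13}: Positive (row = 3, pile = 4). {suit=diamonds, row=6, pile=2, rank=4}: Positive (row = 6, pile = 2). {suit=hearts, row=5, pile=8, rank=7}: Negative (row = 5, pile = 8).

Negative, Negative, Positive, Positive, Negative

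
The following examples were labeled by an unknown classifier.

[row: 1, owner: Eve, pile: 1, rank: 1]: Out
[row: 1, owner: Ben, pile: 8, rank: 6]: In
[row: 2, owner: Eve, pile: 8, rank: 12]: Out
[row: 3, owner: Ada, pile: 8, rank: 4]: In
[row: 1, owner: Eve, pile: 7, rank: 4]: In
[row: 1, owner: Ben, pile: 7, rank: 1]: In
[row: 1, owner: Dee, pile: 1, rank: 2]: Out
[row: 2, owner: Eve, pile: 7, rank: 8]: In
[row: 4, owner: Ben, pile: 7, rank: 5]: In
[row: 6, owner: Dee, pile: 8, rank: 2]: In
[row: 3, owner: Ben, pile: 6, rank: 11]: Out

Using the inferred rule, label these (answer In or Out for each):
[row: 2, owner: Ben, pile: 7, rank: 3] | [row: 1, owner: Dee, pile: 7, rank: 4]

'In' ⟺ pile ≥ 6 AND rank ≤ 8.
[row: 2, owner: Ben, pile: 7, rank: 3]: pile = 7, rank = 3 — satisfies this, so In. [row: 1, owner: Dee, pile: 7, rank: 4]: pile = 7, rank = 4 — satisfies this, so In.

In, In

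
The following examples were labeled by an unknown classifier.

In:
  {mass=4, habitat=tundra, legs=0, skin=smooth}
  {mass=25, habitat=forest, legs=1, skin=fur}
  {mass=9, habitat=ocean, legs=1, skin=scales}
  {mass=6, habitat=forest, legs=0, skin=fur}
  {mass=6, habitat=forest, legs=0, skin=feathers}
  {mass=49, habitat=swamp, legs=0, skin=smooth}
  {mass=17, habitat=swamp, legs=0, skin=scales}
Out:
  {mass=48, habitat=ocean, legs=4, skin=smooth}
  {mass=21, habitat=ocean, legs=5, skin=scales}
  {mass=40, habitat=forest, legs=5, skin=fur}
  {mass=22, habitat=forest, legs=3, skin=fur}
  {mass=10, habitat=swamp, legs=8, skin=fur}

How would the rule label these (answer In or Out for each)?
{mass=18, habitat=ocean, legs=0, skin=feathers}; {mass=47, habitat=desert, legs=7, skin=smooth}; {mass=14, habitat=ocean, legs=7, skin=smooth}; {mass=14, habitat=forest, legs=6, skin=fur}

Every 'In' example satisfies: legs ≤ 1. None of the 'Out' examples do.
In: {mass=18, habitat=ocean, legs=0, skin=feathers}, since legs = 0. Out: {mass=47, habitat=desert, legs=7, skin=smooth}, since legs = 7. Out: {mass=14, habitat=ocean, legs=7, skin=smooth}, since legs = 7. Out: {mass=14, habitat=forest, legs=6, skin=fur}, since legs = 6.

In, Out, Out, Out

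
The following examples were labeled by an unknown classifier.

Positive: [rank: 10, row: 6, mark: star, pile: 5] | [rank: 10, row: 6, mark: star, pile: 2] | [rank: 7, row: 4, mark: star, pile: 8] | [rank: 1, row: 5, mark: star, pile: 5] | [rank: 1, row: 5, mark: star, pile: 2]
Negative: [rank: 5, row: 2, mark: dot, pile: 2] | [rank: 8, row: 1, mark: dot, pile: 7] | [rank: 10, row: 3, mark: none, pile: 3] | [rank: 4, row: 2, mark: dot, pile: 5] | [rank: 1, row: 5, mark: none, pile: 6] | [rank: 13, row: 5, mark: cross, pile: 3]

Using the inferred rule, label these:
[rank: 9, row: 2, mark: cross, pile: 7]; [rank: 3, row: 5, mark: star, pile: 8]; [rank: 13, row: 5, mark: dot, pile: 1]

Negative, Positive, Negative

Every 'Positive' example satisfies: mark is star. None of the 'Negative' examples do.
[rank: 9, row: 2, mark: cross, pile: 7]: Negative (mark is cross).
[rank: 3, row: 5, mark: star, pile: 8]: Positive (mark is star).
[rank: 13, row: 5, mark: dot, pile: 1]: Negative (mark is dot).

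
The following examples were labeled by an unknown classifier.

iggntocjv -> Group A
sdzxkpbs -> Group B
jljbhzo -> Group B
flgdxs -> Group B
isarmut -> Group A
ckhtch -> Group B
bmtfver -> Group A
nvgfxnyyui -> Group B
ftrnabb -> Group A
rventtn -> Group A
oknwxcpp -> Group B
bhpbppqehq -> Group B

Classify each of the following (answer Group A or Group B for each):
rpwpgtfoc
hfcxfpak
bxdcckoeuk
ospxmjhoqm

Group A, Group B, Group B, Group B

A rule that fits every label: odd length AND contains 't' — true of each 'Group A' example, false of each 'Group B' one.
Group A: rpwpgtfoc, since length 9, has 't'. Group B: hfcxfpak, since length 8, no 't'. Group B: bxdcckoeuk, since length 10, no 't'. Group B: ospxmjhoqm, since length 10, no 't'.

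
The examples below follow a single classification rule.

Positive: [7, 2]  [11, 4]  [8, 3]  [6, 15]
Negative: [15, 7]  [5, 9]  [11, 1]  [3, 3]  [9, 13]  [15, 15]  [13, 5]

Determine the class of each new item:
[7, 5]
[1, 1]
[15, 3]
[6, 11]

Rule: sum is odd. This holds for each 'Positive' example and fails for each 'Negative' one.
Negative: [7, 5], since 7+5 = 12. Negative: [1, 1], since 1+1 = 2. Negative: [15, 3], since 15+3 = 18. Positive: [6, 11], since 6+11 = 17.

Negative, Negative, Negative, Positive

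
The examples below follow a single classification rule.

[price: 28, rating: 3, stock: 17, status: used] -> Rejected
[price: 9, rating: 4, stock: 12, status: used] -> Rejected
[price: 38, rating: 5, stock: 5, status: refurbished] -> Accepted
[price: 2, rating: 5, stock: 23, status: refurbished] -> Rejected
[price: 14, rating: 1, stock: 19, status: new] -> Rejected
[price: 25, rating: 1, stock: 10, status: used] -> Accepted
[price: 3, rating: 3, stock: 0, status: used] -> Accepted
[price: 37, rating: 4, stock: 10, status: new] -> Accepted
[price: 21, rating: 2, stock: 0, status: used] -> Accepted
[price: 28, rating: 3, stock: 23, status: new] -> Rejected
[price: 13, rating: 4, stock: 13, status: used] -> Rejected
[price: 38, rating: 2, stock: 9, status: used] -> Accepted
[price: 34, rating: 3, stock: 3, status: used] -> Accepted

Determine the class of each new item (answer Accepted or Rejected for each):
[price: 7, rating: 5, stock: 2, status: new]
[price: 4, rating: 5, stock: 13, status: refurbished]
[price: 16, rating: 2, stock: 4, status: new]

The pattern is that an item is 'Accepted' exactly when: stock ≤ 10.
[price: 7, rating: 5, stock: 2, status: new] — stock = 2, hence Accepted. [price: 4, rating: 5, stock: 13, status: refurbished] — stock = 13, hence Rejected. [price: 16, rating: 2, stock: 4, status: new] — stock = 4, hence Accepted.

Accepted, Rejected, Accepted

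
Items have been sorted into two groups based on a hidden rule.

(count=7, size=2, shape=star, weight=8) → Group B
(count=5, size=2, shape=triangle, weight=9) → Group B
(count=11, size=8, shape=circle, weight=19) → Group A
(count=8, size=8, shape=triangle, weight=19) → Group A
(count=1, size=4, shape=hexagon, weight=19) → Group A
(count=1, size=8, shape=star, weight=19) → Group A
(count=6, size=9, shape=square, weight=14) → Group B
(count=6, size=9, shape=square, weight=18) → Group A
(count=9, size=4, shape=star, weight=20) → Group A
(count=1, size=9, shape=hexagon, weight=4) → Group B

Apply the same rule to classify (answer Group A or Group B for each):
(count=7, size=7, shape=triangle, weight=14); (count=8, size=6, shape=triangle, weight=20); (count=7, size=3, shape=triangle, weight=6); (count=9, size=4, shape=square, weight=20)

Group B, Group A, Group B, Group A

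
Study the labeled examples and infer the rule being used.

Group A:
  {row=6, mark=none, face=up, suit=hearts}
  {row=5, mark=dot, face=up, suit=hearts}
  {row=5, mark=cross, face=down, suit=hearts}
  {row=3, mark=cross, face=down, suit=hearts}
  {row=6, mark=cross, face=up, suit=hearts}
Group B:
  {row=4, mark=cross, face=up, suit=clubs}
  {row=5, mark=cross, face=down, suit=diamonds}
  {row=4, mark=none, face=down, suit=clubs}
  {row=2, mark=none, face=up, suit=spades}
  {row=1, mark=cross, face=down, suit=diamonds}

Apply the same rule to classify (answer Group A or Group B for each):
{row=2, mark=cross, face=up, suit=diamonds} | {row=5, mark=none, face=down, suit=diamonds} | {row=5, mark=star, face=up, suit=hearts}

Group B, Group B, Group A

Checking candidate rules against both groups, what survives is: suit is hearts.
{row=2, mark=cross, face=up, suit=diamonds} — suit is diamonds, hence Group B.
{row=5, mark=none, face=down, suit=diamonds} — suit is diamonds, hence Group B.
{row=5, mark=star, face=up, suit=hearts} — suit is hearts, hence Group A.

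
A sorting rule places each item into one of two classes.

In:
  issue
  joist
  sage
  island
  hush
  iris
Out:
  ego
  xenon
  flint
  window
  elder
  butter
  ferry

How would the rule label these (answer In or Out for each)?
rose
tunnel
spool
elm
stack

In, Out, In, Out, In

The simplest hypothesis consistent with all the labels is: contains 's'.
rose — has 's', hence In.
tunnel — no 's', hence Out.
spool — has 's', hence In.
elm — no 's', hence Out.
stack — has 's', hence In.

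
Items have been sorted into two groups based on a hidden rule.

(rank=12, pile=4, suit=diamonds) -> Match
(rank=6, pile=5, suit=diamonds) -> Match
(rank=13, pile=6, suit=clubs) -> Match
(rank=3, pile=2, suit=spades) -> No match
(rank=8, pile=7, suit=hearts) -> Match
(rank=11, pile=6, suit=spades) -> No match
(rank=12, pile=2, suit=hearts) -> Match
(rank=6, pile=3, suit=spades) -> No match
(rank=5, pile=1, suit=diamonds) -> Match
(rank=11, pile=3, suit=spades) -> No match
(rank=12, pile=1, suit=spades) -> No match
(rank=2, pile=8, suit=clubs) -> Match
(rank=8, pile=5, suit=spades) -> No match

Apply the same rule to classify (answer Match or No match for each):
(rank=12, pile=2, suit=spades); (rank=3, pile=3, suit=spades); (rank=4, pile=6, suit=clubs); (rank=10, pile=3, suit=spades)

No match, No match, Match, No match

Checking candidate rules against both groups, what survives is: suit is not spades.
(rank=12, pile=2, suit=spades): suit is spades, does not pass → No match. (rank=3, pile=3, suit=spades): suit is spades, does not pass → No match. (rank=4, pile=6, suit=clubs): suit is clubs, checks out → Match. (rank=10, pile=3, suit=spades): suit is spades, does not pass → No match.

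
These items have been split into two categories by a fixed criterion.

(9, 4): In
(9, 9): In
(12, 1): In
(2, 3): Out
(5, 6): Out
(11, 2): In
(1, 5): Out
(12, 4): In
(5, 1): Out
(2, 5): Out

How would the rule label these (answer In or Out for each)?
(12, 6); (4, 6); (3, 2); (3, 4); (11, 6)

A rule that fits every label: sum ≥ 13 — true of each 'In' example, false of each 'Out' one.

In, Out, Out, Out, In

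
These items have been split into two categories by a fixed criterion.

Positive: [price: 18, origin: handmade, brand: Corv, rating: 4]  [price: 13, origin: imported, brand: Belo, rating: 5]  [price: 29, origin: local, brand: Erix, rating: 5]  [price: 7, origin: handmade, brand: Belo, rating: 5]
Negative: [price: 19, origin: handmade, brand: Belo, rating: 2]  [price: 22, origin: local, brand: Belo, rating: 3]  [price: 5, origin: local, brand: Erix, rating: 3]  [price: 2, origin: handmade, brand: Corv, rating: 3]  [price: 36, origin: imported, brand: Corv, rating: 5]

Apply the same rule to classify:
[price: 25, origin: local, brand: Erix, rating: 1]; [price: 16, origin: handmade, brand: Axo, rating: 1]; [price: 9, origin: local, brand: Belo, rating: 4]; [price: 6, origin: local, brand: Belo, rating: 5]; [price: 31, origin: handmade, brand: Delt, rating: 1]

Negative, Negative, Positive, Positive, Negative

A rule that fits every label: price ≤ 29 AND rating ≥ 4 — true of each 'Positive' example, false of each 'Negative' one.
[price: 25, origin: local, brand: Erix, rating: 1]: price = 25, rating = 1 — does not fit, so Negative. [price: 16, origin: handmade, brand: Axo, rating: 1]: price = 16, rating = 1 — does not fit, so Negative. [price: 9, origin: local, brand: Belo, rating: 4]: price = 9, rating = 4 — qualifies, so Positive. [price: 6, origin: local, brand: Belo, rating: 5]: price = 6, rating = 5 — qualifies, so Positive. [price: 31, origin: handmade, brand: Delt, rating: 1]: price = 31, rating = 1 — does not fit, so Negative.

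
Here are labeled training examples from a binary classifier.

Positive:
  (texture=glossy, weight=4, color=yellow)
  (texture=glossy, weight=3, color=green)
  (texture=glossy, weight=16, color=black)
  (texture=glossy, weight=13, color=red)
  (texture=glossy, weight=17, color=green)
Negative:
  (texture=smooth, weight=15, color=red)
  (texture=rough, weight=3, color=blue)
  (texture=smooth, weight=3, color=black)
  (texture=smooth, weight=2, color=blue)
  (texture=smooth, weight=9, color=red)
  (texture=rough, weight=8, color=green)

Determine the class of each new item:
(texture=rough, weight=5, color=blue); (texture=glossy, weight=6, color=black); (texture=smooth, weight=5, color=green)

The simplest hypothesis consistent with all the labels is: texture is glossy.
Negative: (texture=rough, weight=5, color=blue), since texture is rough. Positive: (texture=glossy, weight=6, color=black), since texture is glossy. Negative: (texture=smooth, weight=5, color=green), since texture is smooth.

Negative, Positive, Negative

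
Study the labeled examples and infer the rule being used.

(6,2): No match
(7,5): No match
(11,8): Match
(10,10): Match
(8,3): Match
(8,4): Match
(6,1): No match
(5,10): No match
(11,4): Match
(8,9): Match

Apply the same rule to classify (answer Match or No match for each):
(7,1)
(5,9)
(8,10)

No match, No match, Match

Rule: first ≥ 8. This holds for each 'Match' example and fails for each 'No match' one.
(7,1): No match (first 7).
(5,9): No match (first 5).
(8,10): Match (first 8).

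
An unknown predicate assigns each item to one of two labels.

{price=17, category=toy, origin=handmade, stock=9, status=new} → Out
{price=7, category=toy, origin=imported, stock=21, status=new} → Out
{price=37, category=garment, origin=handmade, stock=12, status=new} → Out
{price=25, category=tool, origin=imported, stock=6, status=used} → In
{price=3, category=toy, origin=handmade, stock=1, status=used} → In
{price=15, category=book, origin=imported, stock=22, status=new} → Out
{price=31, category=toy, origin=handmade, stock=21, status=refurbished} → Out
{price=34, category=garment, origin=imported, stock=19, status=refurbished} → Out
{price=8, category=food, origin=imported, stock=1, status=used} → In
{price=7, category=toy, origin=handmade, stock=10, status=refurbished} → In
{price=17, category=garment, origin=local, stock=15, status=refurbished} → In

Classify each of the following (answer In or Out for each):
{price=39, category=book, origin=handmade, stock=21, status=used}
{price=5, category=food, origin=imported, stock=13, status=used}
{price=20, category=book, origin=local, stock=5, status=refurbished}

Out, In, In

The classifier is using: status is not new AND price ≤ 25.
{price=39, category=book, origin=handmade, stock=21, status=used}: status is used, price = 39 — does not pass, so Out.
{price=5, category=food, origin=imported, stock=13, status=used}: status is used, price = 5 — checks out, so In.
{price=20, category=book, origin=local, stock=5, status=refurbished}: status is refurbished, price = 20 — checks out, so In.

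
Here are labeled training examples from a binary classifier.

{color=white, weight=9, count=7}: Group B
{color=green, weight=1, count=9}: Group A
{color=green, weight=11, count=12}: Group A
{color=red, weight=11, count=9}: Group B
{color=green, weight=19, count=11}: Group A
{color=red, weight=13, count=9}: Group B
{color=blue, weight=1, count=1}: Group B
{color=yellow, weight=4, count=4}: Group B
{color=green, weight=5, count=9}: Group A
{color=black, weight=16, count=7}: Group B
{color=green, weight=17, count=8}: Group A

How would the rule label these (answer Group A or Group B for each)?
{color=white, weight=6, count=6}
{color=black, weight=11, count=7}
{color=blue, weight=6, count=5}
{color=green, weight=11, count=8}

Group B, Group B, Group B, Group A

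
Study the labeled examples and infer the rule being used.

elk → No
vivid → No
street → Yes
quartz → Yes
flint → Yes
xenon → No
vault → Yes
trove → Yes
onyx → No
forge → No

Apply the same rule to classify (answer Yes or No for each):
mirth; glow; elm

The distinguishing property — contains 't' — holds for all the 'Yes' cases and none of the 'No' cases.
mirth: has 't', has this property → Yes. glow: no 't', does not satisfy this → No. elm: no 't', does not satisfy this → No.

Yes, No, No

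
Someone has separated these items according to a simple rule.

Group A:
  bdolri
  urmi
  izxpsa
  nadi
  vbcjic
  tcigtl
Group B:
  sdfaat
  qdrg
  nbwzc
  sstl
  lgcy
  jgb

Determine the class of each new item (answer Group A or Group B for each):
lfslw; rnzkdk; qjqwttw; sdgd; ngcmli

Group B, Group B, Group B, Group B, Group A

The simplest hypothesis consistent with all the labels is: contains 'i'.
lfslw: Group B (no 'i').
rnzkdk: Group B (no 'i').
qjqwttw: Group B (no 'i').
sdgd: Group B (no 'i').
ngcmli: Group A (has 'i').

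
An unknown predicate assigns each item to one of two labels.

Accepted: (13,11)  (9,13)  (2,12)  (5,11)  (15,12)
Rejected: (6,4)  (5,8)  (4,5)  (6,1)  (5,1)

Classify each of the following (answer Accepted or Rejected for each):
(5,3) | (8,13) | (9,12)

Rejected, Accepted, Accepted

A rule that fits every label: sum ≥ 14 — true of each 'Accepted' example, false of each 'Rejected' one.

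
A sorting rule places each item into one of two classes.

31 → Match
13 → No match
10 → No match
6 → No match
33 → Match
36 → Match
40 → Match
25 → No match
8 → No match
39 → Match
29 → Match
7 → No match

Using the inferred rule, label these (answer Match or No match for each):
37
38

The common property of the 'Match' items is: at least 29. No 'No match' item has it.
Match: 37, since 37 ≥ 29. Match: 38, since 38 ≥ 29.

Match, Match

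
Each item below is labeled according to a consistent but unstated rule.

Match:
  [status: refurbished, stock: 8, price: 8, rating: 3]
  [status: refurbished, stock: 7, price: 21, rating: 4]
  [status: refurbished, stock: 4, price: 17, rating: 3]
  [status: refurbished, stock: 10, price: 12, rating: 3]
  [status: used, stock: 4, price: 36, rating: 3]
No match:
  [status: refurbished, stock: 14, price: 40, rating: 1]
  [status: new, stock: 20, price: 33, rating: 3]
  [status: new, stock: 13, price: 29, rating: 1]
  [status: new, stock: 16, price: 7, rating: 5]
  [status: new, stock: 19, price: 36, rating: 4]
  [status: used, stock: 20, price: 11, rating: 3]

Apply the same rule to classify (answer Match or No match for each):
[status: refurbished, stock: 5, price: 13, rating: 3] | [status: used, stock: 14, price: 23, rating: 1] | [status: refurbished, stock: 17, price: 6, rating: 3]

The rule appears to be: stock ≤ 10.
[status: refurbished, stock: 5, price: 13, rating: 3] → stock = 5 → Match.
[status: used, stock: 14, price: 23, rating: 1] → stock = 14 → No match.
[status: refurbished, stock: 17, price: 6, rating: 3] → stock = 17 → No match.

Match, No match, No match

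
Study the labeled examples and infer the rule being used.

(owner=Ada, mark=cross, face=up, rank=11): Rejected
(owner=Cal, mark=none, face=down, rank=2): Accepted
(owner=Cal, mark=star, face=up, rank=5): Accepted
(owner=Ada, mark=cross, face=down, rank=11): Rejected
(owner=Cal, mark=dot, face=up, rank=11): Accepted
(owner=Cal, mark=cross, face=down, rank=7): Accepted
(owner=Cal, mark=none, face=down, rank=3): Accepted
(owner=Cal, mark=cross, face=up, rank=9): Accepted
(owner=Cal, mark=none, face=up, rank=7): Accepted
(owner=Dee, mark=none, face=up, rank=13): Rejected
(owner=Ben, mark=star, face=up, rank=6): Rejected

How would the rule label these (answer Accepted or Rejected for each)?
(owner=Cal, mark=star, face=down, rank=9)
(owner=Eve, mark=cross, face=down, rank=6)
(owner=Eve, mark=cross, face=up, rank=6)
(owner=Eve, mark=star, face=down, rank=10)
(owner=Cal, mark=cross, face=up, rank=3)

Accepted, Rejected, Rejected, Rejected, Accepted

A rule that fits every label: owner is Cal — true of each 'Accepted' example, false of each 'Rejected' one.
(owner=Cal, mark=star, face=down, rank=9): owner is Cal — fits, so Accepted. (owner=Eve, mark=cross, face=down, rank=6): owner is Eve — does not satisfy this, so Rejected. (owner=Eve, mark=cross, face=up, rank=6): owner is Eve — does not satisfy this, so Rejected. (owner=Eve, mark=star, face=down, rank=10): owner is Eve — does not satisfy this, so Rejected. (owner=Cal, mark=cross, face=up, rank=3): owner is Cal — fits, so Accepted.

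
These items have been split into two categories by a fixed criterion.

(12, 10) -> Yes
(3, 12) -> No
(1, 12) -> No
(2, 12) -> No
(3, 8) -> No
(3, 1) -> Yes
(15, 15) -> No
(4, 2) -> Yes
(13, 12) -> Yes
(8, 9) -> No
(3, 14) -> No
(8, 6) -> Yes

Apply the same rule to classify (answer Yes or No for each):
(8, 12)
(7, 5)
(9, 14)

No, Yes, No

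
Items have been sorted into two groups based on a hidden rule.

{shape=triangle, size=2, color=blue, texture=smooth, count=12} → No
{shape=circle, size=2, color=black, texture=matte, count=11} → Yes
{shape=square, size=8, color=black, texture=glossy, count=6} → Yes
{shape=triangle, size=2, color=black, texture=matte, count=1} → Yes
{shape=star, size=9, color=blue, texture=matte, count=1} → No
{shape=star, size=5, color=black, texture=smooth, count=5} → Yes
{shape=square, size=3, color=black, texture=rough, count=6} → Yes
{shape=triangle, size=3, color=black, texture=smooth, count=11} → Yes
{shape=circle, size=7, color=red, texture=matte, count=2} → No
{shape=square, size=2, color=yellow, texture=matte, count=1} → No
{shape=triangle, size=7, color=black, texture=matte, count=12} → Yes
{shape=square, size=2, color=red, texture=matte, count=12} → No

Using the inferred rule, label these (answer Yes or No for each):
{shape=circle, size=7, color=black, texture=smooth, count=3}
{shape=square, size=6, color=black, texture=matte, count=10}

Yes, Yes

Every 'Yes' example satisfies: color is black. None of the 'No' examples do.
{shape=circle, size=7, color=black, texture=smooth, count=3}: color is black, checks out → Yes. {shape=square, size=6, color=black, texture=matte, count=10}: color is black, checks out → Yes.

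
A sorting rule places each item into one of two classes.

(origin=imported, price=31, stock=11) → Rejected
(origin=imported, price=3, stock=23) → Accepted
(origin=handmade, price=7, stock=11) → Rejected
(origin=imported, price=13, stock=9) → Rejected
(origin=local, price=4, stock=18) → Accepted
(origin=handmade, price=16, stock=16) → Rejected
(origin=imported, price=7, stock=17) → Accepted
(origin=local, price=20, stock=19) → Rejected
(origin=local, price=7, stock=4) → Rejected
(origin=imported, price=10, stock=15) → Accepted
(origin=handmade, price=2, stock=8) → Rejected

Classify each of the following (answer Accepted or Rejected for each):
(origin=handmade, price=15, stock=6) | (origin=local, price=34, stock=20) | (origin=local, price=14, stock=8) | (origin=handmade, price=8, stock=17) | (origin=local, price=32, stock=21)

A rule that fits every label: stock ≥ 15 AND price ≤ 10 — true of each 'Accepted' example, false of each 'Rejected' one.

Rejected, Rejected, Rejected, Accepted, Rejected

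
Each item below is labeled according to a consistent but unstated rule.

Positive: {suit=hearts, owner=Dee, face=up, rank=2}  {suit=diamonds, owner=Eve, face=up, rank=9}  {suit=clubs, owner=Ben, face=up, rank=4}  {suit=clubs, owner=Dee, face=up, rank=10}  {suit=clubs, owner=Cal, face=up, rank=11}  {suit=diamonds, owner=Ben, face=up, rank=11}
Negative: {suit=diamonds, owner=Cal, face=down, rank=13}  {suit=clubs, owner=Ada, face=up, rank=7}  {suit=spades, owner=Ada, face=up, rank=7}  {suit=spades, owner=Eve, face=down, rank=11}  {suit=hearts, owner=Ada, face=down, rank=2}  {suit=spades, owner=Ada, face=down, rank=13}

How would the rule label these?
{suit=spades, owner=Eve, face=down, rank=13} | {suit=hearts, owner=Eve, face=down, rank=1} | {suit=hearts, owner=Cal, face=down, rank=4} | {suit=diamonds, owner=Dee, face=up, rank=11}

Negative, Negative, Negative, Positive

All 'Positive' examples share one property — face is up AND rank ≠ 7 — and every 'Negative' example lacks it.
{suit=spades, owner=Eve, face=down, rank=13}: face is down, rank = 13, does not satisfy this → Negative.
{suit=hearts, owner=Eve, face=down, rank=1}: face is down, rank = 1, does not satisfy this → Negative.
{suit=hearts, owner=Cal, face=down, rank=4}: face is down, rank = 4, does not satisfy this → Negative.
{suit=diamonds, owner=Dee, face=up, rank=11}: face is up, rank = 11, checks out → Positive.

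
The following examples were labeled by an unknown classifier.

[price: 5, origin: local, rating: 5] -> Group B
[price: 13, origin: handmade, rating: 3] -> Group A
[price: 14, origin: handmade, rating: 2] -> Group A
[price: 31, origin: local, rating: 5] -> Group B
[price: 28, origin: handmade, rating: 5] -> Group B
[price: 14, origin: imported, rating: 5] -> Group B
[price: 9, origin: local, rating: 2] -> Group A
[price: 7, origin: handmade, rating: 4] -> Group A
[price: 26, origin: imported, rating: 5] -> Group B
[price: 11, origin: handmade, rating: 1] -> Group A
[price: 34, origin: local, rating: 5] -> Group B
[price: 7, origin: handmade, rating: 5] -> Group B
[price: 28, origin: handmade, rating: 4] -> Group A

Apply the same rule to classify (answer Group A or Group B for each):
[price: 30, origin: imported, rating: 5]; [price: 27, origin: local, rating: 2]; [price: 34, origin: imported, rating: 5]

Group B, Group A, Group B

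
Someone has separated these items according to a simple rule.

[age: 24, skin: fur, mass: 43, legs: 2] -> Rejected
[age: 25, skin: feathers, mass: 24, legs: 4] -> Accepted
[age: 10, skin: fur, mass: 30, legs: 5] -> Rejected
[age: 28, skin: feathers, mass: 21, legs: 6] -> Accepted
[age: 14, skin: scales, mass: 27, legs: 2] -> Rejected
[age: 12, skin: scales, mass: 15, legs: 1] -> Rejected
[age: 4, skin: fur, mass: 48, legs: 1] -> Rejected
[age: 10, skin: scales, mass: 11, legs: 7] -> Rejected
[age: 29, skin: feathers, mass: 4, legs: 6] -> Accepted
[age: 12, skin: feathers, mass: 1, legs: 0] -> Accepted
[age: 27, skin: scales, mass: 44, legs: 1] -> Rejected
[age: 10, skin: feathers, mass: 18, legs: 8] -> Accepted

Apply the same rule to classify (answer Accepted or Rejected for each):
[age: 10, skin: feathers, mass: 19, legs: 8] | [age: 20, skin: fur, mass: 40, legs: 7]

Accepted, Rejected

The classifier is using: skin is feathers.
Accepted: [age: 10, skin: feathers, mass: 19, legs: 8], since skin is feathers. Rejected: [age: 20, skin: fur, mass: 40, legs: 7], since skin is fur.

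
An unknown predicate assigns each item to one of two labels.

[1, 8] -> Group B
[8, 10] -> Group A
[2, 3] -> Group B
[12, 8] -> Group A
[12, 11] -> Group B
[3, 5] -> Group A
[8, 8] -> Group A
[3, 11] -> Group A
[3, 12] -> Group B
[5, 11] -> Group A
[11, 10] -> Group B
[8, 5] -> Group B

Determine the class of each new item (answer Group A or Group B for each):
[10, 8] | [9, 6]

The distinguishing property — sum is even — holds for all the 'Group A' cases and none of the 'Group B' cases.

Group A, Group B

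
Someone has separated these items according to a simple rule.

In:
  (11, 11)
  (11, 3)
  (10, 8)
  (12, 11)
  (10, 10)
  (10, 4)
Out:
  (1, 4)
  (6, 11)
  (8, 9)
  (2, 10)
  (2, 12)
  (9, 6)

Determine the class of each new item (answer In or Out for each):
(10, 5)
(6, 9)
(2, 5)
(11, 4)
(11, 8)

In, Out, Out, In, In

The pattern is that an item is 'In' exactly when: first ≥ 10.
(10, 5) — first 10, hence In. (6, 9) — first 6, hence Out. (2, 5) — first 2, hence Out. (11, 4) — first 11, hence In. (11, 8) — first 11, hence In.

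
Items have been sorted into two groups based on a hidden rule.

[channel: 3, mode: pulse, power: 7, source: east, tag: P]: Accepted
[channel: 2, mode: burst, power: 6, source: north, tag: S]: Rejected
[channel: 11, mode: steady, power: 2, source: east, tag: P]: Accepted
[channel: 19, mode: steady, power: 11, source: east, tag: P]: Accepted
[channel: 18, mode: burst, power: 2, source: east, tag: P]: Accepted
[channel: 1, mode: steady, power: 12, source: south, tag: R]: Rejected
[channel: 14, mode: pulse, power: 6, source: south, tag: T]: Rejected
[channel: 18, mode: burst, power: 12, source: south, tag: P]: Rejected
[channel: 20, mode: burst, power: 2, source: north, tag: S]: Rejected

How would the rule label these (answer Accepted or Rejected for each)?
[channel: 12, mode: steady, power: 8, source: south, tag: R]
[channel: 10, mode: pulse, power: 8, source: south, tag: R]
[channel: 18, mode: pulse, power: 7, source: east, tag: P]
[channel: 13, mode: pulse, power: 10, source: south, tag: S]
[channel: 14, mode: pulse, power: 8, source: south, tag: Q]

Rejected, Rejected, Accepted, Rejected, Rejected

Every 'Accepted' example satisfies: source is east. None of the 'Rejected' examples do.
[channel: 12, mode: steady, power: 8, source: south, tag: R]: source is south — doesn't qualify, so Rejected. [channel: 10, mode: pulse, power: 8, source: south, tag: R]: source is south — doesn't qualify, so Rejected. [channel: 18, mode: pulse, power: 7, source: east, tag: P]: source is east — fits, so Accepted. [channel: 13, mode: pulse, power: 10, source: south, tag: S]: source is south — doesn't qualify, so Rejected. [channel: 14, mode: pulse, power: 8, source: south, tag: Q]: source is south — doesn't qualify, so Rejected.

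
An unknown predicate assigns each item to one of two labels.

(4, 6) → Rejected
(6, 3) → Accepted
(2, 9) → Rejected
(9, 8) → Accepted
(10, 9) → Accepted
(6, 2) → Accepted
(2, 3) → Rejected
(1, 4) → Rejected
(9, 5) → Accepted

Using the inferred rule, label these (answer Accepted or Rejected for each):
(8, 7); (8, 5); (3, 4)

Accepted, Accepted, Rejected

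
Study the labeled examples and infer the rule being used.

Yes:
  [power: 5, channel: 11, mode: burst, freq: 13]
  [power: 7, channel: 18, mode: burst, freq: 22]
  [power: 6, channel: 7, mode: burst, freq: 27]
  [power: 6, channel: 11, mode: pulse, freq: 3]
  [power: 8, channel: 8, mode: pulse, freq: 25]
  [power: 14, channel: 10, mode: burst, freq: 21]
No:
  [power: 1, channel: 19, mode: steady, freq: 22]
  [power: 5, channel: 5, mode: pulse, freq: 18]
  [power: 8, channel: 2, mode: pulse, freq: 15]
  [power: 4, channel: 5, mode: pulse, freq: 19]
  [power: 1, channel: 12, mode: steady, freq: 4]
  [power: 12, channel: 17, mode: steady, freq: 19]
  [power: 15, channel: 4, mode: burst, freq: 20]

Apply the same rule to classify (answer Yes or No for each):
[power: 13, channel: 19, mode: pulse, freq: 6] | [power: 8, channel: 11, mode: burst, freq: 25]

Yes, Yes

The distinguishing property — mode is not steady AND channel ≥ 7 — holds for all the 'Yes' cases and none of the 'No' cases.
[power: 13, channel: 19, mode: pulse, freq: 6] → mode is pulse, channel = 19 → Yes. [power: 8, channel: 11, mode: burst, freq: 25] → mode is burst, channel = 11 → Yes.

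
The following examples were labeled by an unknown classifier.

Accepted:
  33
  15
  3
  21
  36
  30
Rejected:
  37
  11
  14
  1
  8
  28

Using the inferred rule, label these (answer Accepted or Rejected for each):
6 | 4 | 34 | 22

Accepted, Rejected, Rejected, Rejected

A rule that fits every label: multiple of 3 — true of each 'Accepted' example, false of each 'Rejected' one.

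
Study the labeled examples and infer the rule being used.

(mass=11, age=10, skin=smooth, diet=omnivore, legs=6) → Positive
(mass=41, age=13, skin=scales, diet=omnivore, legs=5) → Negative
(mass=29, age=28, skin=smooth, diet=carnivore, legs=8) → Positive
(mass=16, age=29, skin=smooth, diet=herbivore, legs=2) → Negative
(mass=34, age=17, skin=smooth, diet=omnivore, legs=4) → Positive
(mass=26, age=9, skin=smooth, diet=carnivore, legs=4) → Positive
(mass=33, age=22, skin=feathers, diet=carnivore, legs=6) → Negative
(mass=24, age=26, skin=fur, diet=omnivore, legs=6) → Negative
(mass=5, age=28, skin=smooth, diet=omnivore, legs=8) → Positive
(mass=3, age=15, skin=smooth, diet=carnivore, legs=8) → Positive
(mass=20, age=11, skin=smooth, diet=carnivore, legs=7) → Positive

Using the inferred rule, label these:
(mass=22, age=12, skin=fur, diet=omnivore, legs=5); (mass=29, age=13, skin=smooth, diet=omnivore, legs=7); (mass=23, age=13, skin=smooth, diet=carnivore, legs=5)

Rule: skin is smooth AND age ≤ 28. This holds for each 'Positive' example and fails for each 'Negative' one.
Negative: (mass=22, age=12, skin=fur, diet=omnivore, legs=5), since skin is fur, age = 12.
Positive: (mass=29, age=13, skin=smooth, diet=omnivore, legs=7), since skin is smooth, age = 13.
Positive: (mass=23, age=13, skin=smooth, diet=carnivore, legs=5), since skin is smooth, age = 13.

Negative, Positive, Positive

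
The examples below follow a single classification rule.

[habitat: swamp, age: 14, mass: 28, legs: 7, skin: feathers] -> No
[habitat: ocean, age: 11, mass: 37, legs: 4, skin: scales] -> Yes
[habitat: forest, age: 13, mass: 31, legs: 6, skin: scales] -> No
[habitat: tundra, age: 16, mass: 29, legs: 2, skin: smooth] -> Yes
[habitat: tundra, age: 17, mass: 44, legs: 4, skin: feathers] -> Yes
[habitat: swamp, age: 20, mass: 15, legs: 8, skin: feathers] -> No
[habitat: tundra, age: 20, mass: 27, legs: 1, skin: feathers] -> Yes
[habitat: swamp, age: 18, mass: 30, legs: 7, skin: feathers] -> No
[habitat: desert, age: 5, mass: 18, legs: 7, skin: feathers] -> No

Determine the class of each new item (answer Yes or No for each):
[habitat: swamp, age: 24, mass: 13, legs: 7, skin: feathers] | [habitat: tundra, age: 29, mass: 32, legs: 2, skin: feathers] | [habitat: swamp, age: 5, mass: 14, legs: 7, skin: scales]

No, Yes, No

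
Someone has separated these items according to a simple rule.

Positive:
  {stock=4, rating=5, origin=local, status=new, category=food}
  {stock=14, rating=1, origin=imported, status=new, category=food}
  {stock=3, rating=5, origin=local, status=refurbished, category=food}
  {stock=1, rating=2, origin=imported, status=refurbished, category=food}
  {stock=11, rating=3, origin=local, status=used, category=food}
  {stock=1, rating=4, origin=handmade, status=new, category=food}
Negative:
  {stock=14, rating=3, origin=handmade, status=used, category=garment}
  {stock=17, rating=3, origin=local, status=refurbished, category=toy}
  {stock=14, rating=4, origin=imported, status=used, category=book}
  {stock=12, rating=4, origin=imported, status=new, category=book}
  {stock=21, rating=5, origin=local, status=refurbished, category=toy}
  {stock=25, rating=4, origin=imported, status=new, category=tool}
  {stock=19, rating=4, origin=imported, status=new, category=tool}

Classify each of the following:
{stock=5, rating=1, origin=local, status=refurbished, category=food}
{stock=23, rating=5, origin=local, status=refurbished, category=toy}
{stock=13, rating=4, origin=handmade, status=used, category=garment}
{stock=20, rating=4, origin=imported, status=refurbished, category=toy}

The pattern is that an item is 'Positive' exactly when: category is food.
{stock=5, rating=1, origin=local, status=refurbished, category=food}: category is food, has this property → Positive. {stock=23, rating=5, origin=local, status=refurbished, category=toy}: category is toy, lacks this property → Negative. {stock=13, rating=4, origin=handmade, status=used, category=garment}: category is garment, lacks this property → Negative. {stock=20, rating=4, origin=imported, status=refurbished, category=toy}: category is toy, lacks this property → Negative.

Positive, Negative, Negative, Negative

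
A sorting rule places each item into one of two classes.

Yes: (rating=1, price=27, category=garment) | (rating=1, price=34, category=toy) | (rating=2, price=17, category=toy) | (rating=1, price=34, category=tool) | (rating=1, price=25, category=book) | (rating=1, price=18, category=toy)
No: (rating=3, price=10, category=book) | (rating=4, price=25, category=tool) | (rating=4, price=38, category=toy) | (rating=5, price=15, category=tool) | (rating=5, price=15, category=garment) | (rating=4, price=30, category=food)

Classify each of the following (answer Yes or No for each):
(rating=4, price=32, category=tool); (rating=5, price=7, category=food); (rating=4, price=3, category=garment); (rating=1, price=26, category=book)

A rule that fits every label: rating ≤ 2 — true of each 'Yes' example, false of each 'No' one.
(rating=4, price=32, category=tool): No (rating = 4). (rating=5, price=7, category=food): No (rating = 5). (rating=4, price=3, category=garment): No (rating = 4). (rating=1, price=26, category=book): Yes (rating = 1).

No, No, No, Yes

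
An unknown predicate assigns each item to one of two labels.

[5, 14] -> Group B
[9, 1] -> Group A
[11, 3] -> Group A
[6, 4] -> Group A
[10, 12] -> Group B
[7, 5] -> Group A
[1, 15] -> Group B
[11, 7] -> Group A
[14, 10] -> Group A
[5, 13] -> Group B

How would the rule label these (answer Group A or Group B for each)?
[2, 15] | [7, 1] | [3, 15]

'Group A' ⟺ first > second.
Group B: [2, 15], since 2 < 15.
Group A: [7, 1], since 7 > 1.
Group B: [3, 15], since 3 < 15.

Group B, Group A, Group B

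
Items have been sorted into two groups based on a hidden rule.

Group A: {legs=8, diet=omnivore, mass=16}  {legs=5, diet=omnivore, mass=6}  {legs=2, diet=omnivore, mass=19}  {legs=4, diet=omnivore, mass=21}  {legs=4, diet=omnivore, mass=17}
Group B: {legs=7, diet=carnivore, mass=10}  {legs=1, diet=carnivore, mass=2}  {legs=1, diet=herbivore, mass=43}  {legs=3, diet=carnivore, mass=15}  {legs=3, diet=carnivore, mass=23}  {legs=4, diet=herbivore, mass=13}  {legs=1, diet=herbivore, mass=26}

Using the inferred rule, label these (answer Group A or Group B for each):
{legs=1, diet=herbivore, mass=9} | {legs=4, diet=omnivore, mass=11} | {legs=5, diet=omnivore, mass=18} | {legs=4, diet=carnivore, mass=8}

Group B, Group A, Group A, Group B

Looking at the examples, the only property every 'Group A' case has and every 'Group B' case lacks is: diet is omnivore.
{legs=1, diet=herbivore, mass=9} — diet is herbivore, hence Group B.
{legs=4, diet=omnivore, mass=11} — diet is omnivore, hence Group A.
{legs=5, diet=omnivore, mass=18} — diet is omnivore, hence Group A.
{legs=4, diet=carnivore, mass=8} — diet is carnivore, hence Group B.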